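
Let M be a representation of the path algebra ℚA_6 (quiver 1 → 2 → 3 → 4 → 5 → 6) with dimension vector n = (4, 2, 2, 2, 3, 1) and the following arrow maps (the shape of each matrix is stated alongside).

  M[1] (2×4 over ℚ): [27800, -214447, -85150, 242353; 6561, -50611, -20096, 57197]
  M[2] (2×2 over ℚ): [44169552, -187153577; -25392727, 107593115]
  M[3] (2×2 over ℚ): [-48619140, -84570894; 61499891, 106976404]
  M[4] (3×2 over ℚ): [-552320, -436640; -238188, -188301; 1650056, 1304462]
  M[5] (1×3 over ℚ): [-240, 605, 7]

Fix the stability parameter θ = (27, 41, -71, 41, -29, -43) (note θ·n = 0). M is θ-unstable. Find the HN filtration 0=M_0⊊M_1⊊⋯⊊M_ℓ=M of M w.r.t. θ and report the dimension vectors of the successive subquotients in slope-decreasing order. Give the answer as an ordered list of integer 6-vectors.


Interval decomposition of M: I[1,1]^2, I[1,4], I[1,6], I[5,5]^2.
HN type (ℓ=5): μ^(1)=41; μ^(2)=27; μ^(3)=-1; μ^(4)=-17/3; μ^(5)=-29

((0, 0, 0, 1, 0, 0); (2, 0, 0, 0, 0, 0); (1, 1, 1, 0, 0, 0); (1, 1, 1, 1, 1, 1); (0, 0, 0, 0, 2, 0))


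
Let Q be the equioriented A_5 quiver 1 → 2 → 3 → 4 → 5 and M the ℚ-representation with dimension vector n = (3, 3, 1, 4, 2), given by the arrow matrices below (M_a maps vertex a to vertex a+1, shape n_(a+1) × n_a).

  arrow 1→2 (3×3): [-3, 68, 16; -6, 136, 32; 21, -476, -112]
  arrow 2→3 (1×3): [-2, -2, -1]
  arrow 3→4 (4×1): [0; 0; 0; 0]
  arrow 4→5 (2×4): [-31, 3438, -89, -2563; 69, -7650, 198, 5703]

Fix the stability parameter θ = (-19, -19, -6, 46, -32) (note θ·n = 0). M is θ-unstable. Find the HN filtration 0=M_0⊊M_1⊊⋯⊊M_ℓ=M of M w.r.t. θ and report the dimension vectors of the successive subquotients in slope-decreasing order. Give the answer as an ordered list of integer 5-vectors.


Via rank(M_{q-1}∘⋯∘M_p): M ≅ I[1,1]^2, I[1,3], I[2,2]^2, I[4,4]^2, I[4,5]^2.
μ_θ-semistable layers: μ^(1)=46; μ^(2)=7; μ^(3)=-6; μ^(4)=-19

((0, 0, 0, 2, 0); (0, 0, 0, 2, 2); (0, 0, 1, 0, 0); (3, 3, 0, 0, 0))


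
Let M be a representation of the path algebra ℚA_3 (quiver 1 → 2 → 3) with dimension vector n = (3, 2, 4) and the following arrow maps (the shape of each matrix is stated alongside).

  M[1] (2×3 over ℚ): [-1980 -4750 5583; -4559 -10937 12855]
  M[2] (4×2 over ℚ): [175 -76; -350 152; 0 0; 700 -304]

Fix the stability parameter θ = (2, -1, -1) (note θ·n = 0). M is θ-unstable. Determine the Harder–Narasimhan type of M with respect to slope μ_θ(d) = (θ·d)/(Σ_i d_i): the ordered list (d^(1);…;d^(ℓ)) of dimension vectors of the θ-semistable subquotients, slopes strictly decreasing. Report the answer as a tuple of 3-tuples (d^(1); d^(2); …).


Interval decomposition of M: I[1,1], I[1,2], I[1,3], I[3,3]^3.
HN type (ℓ=4): μ^(1)=2; μ^(2)=1/2; μ^(3)=0; μ^(4)=-1

((1, 0, 0); (1, 1, 0); (1, 1, 1); (0, 0, 3))


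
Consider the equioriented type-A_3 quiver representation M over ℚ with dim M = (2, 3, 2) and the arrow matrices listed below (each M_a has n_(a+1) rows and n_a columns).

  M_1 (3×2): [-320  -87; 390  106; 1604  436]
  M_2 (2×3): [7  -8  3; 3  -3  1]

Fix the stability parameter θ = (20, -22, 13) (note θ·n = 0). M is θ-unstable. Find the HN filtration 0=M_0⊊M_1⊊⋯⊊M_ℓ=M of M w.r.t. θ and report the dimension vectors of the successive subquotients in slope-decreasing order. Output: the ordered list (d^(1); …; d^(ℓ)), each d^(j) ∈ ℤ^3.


Barcode: M ≅ I[1,3]^2, I[2,2]. HN layers by μ_θ (3 steps, strictly decreasing):
  μ^(1)=13; μ^(2)=-1; μ^(3)=-22

((0, 0, 2); (2, 2, 0); (0, 1, 0))


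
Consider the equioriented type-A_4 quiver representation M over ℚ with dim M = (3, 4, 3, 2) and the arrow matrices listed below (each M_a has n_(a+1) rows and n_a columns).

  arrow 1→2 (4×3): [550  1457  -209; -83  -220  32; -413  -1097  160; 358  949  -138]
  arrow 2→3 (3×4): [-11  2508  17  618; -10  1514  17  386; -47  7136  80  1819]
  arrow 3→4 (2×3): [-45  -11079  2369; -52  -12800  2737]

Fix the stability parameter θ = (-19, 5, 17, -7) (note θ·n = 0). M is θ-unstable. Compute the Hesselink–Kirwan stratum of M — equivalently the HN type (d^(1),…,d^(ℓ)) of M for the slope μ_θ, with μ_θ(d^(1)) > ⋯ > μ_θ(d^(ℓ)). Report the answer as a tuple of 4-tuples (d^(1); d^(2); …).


Via rank(M_{q-1}∘⋯∘M_p): M ≅ I[1,3], I[1,4]^2, I[2,2].
μ_θ-semistable layers: μ^(1)=17; μ^(2)=5; μ^(3)=-19

((0, 0, 1, 0); (0, 4, 2, 2); (3, 0, 0, 0))


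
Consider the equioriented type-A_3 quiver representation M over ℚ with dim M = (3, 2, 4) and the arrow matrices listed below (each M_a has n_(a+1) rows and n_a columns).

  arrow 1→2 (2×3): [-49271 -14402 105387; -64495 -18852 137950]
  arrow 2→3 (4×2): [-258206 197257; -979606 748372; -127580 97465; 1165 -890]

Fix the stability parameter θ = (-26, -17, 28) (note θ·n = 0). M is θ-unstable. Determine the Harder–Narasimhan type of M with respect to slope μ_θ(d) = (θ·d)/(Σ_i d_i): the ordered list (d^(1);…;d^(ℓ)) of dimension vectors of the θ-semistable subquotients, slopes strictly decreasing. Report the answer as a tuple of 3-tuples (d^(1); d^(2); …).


Barcode: M ≅ I[1,1], I[1,3]^2, I[3,3]^2. HN layers by μ_θ (3 steps, strictly decreasing):
  μ^(1)=28; μ^(2)=-17; μ^(3)=-26

((0, 0, 4); (0, 2, 0); (3, 0, 0))


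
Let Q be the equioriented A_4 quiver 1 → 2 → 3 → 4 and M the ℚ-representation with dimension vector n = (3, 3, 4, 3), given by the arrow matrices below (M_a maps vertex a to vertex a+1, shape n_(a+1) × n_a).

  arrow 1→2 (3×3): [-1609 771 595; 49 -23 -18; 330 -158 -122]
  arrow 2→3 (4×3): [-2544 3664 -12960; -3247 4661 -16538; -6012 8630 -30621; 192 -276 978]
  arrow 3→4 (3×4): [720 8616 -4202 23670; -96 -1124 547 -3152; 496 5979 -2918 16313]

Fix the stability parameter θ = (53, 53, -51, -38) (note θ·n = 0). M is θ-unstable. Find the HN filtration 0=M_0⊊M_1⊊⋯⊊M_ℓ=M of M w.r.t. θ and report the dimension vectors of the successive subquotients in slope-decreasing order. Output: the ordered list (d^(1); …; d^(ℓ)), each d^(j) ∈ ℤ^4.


Barcode: M ≅ I[1,1], I[1,2], I[1,4], I[2,4], I[3,3], I[3,4]. HN layers by μ_θ (5 steps, strictly decreasing):
  μ^(1)=53; μ^(2)=17/4; μ^(3)=-12; μ^(4)=-38; μ^(5)=-51

((2, 1, 0, 0); (1, 1, 1, 1); (0, 1, 1, 1); (0, 0, 0, 1); (0, 0, 2, 0))


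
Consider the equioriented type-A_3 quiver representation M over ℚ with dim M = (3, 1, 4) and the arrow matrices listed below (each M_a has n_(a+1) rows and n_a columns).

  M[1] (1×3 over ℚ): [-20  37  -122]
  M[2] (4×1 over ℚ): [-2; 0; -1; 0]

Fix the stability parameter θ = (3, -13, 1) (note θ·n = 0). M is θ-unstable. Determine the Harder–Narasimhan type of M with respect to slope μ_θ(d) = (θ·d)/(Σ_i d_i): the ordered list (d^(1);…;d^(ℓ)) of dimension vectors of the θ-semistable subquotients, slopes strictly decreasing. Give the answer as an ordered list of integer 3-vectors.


Interval decomposition of M: I[1,1]^2, I[1,3], I[3,3]^3.
HN type (ℓ=3): μ^(1)=3; μ^(2)=1; μ^(3)=-5

((2, 0, 0); (0, 0, 4); (1, 1, 0))


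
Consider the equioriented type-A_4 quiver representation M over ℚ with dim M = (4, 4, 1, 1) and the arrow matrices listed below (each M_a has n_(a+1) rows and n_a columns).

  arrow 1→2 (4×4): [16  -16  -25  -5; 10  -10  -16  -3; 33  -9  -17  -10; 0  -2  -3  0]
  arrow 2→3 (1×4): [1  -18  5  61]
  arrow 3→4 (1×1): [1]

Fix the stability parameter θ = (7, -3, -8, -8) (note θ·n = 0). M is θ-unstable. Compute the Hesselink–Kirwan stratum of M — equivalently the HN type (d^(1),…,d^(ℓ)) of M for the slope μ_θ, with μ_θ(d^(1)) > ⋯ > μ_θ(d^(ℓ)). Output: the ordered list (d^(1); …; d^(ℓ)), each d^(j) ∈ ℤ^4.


Barcode: M ≅ I[1,2]^3, I[1,4]. HN layers by μ_θ (2 steps, strictly decreasing):
  μ^(1)=2; μ^(2)=-3

((3, 3, 0, 0); (1, 1, 1, 1))


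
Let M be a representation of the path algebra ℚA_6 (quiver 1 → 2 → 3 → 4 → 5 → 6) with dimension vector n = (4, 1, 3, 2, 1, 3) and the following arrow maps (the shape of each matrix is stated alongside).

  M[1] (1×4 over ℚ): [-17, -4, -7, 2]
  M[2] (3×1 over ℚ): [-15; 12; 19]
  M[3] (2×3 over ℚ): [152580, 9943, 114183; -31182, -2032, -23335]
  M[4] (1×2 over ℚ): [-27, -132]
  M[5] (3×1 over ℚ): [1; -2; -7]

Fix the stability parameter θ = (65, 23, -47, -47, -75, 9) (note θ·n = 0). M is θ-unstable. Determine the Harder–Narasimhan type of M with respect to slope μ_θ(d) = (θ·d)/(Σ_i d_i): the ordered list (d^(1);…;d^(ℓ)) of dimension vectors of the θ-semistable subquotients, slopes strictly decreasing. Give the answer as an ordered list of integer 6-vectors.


Via rank(M_{q-1}∘⋯∘M_p): M ≅ I[1,1]^3, I[1,6], I[3,3], I[3,4], I[6,6]^2.
μ_θ-semistable layers: μ^(1)=65; μ^(2)=9; μ^(3)=-81/5; μ^(4)=-47

((3, 0, 0, 0, 0, 0); (0, 0, 0, 0, 0, 3); (1, 1, 1, 1, 1, 0); (0, 0, 2, 1, 0, 0))


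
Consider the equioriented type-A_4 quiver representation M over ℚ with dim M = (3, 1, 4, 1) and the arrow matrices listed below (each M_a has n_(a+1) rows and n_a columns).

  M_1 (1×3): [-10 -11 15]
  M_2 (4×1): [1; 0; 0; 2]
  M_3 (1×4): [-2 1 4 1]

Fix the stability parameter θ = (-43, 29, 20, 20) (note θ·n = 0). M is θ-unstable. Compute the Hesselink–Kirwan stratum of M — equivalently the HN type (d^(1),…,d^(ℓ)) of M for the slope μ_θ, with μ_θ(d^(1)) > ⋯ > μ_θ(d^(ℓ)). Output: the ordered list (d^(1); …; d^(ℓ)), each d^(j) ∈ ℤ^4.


Interval decomposition of M: I[1,1]^2, I[1,3], I[3,3]^2, I[3,4].
HN type (ℓ=3): μ^(1)=49/2; μ^(2)=20; μ^(3)=-43

((0, 1, 1, 0); (0, 0, 3, 1); (3, 0, 0, 0))


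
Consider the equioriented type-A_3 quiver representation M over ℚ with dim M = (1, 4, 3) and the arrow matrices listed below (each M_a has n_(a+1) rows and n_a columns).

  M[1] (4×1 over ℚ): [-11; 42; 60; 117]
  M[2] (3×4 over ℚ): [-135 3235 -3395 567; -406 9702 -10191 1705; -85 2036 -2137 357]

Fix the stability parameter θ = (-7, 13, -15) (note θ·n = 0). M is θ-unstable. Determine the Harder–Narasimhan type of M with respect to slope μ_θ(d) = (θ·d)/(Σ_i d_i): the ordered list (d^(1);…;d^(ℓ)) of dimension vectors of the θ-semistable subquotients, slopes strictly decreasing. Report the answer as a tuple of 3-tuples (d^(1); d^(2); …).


Interval decomposition of M: I[1,3], I[2,2], I[2,3]^2.
HN type (ℓ=3): μ^(1)=13; μ^(2)=-1; μ^(3)=-7

((0, 1, 0); (0, 3, 3); (1, 0, 0))


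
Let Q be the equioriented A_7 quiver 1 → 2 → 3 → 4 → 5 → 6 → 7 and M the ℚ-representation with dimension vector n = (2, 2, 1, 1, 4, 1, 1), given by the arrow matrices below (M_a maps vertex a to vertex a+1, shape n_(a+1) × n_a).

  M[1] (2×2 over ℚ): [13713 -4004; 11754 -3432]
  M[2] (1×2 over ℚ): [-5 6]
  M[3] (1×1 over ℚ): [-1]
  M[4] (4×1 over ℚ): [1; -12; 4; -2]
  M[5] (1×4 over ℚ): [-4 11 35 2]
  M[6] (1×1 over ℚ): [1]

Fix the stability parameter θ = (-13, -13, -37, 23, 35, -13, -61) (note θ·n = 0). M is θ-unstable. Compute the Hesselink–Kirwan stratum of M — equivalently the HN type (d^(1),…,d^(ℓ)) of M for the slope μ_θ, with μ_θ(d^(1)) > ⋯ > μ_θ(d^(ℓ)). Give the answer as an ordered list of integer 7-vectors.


Via rank(M_{q-1}∘⋯∘M_p): M ≅ I[1,1], I[1,5], I[2,2], I[5,5]^2, I[5,7].
μ_θ-semistable layers: μ^(1)=35; μ^(2)=23; μ^(3)=-13; μ^(4)=-21

((0, 0, 0, 0, 3, 0, 0); (0, 0, 0, 1, 0, 0, 0); (1, 1, 0, 0, 1, 1, 1); (1, 1, 1, 0, 0, 0, 0))


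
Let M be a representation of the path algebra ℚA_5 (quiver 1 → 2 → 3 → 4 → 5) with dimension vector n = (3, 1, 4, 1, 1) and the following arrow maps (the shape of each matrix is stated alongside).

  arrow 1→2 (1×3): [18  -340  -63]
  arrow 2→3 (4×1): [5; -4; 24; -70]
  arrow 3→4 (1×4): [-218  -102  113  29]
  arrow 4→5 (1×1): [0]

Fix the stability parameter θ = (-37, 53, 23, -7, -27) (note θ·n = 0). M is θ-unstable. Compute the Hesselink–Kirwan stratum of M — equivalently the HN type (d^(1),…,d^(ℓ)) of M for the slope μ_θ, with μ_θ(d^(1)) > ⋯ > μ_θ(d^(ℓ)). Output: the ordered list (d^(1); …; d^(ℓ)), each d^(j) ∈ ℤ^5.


Barcode: M ≅ I[1,1]^2, I[1,3], I[3,3]^2, I[3,4], I[5,5]. HN layers by μ_θ (5 steps, strictly decreasing):
  μ^(1)=38; μ^(2)=23; μ^(3)=8; μ^(4)=-27; μ^(5)=-37

((0, 1, 1, 0, 0); (0, 0, 2, 0, 0); (0, 0, 1, 1, 0); (0, 0, 0, 0, 1); (3, 0, 0, 0, 0))


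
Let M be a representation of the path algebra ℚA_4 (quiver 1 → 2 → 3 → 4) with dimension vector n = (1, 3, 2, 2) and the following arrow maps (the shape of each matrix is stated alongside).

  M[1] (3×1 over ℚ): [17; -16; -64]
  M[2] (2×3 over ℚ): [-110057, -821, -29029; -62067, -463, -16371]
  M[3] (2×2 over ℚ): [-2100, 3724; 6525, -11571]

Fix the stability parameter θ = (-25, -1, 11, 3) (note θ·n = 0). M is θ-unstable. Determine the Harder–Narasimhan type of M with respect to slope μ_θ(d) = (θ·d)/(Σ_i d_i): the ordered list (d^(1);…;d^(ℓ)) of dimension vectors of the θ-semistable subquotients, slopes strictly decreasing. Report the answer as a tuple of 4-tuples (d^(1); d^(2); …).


Via rank(M_{q-1}∘⋯∘M_p): M ≅ I[1,4], I[2,2], I[2,3], I[4,4].
μ_θ-semistable layers: μ^(1)=11; μ^(2)=7; μ^(3)=3; μ^(4)=-1; μ^(5)=-25

((0, 0, 1, 0); (0, 0, 1, 1); (0, 0, 0, 1); (0, 3, 0, 0); (1, 0, 0, 0))


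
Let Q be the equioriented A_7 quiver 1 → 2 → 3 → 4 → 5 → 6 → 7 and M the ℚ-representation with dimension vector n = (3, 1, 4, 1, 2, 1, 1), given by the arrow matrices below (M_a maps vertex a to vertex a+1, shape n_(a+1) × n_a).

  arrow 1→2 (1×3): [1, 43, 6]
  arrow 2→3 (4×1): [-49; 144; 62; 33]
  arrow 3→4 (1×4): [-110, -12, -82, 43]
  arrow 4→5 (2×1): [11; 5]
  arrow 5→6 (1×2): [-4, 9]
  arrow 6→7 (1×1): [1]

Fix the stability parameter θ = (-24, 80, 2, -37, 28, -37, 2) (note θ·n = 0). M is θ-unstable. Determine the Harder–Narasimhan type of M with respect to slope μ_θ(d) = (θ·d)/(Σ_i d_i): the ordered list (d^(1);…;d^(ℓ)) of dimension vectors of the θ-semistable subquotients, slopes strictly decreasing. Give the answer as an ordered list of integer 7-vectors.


Interval decomposition of M: I[1,1]^2, I[1,7], I[3,3]^3, I[5,5].
HN type (ℓ=4): μ^(1)=28; μ^(2)=19/3; μ^(3)=2; μ^(4)=-24

((0, 0, 0, 0, 1, 0, 0); (0, 1, 1, 1, 1, 1, 1); (0, 0, 3, 0, 0, 0, 0); (3, 0, 0, 0, 0, 0, 0))


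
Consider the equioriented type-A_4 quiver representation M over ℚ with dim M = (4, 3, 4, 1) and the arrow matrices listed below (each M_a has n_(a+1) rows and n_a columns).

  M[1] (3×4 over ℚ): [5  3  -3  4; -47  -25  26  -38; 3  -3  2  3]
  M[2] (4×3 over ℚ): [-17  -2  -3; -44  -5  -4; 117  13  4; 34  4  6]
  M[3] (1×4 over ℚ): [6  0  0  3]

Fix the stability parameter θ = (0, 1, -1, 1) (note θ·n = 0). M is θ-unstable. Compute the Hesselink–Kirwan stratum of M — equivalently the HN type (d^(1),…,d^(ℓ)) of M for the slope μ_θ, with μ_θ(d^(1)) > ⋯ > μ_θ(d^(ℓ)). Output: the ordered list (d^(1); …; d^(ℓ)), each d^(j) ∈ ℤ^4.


Via rank(M_{q-1}∘⋯∘M_p): M ≅ I[1,1], I[1,3]^3, I[3,4].
μ_θ-semistable layers: μ^(1)=1; μ^(2)=0; μ^(3)=-1

((0, 0, 0, 1); (4, 3, 3, 0); (0, 0, 1, 0))


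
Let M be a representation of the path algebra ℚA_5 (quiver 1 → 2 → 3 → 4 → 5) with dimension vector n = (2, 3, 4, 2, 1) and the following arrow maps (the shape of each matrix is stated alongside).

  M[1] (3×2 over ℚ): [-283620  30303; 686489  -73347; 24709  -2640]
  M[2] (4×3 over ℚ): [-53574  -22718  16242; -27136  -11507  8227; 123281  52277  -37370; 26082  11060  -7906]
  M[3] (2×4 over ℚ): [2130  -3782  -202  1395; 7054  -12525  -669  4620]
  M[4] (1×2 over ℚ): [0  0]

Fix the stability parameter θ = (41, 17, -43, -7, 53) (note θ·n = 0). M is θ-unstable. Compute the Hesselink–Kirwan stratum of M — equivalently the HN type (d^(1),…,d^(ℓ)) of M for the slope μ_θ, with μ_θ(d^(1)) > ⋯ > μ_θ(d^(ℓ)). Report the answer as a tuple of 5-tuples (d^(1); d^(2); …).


Barcode: M ≅ I[1,3], I[1,4], I[2,3], I[3,4], I[5,5]. HN layers by μ_θ (6 steps, strictly decreasing):
  μ^(1)=53; μ^(2)=5; μ^(3)=2; μ^(4)=-7; μ^(5)=-13; μ^(6)=-43

((0, 0, 0, 0, 1); (1, 1, 1, 0, 0); (1, 1, 1, 1, 0); (0, 0, 0, 1, 0); (0, 1, 1, 0, 0); (0, 0, 1, 0, 0))


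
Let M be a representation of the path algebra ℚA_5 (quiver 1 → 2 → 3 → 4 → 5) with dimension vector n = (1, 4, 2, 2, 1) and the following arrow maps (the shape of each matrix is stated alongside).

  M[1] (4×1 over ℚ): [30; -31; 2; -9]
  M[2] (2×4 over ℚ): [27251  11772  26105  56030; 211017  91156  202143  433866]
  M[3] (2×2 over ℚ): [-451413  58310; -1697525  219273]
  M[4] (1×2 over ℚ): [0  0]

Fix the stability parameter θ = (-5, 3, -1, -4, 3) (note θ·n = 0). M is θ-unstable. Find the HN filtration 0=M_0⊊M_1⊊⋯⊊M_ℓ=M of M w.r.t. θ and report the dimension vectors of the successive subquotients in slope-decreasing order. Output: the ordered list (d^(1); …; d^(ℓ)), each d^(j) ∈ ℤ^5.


Barcode: M ≅ I[1,4], I[2,2]^2, I[2,4], I[5,5]. HN layers by μ_θ (3 steps, strictly decreasing):
  μ^(1)=3; μ^(2)=-2/3; μ^(3)=-5

((0, 2, 0, 0, 1); (0, 2, 2, 2, 0); (1, 0, 0, 0, 0))


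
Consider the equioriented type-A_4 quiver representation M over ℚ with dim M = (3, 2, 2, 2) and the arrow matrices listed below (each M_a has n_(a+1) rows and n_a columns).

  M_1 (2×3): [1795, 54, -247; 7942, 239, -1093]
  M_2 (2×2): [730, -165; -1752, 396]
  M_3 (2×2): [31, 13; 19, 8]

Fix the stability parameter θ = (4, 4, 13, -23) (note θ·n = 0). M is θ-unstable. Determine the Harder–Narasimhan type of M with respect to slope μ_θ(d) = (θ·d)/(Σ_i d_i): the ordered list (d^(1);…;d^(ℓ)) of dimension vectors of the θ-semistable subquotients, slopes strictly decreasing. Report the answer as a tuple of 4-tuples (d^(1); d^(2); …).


Interval decomposition of M: I[1,1], I[1,2], I[1,4], I[3,4].
HN type (ℓ=3): μ^(1)=4; μ^(2)=-1/2; μ^(3)=-5

((2, 1, 0, 0); (1, 1, 1, 1); (0, 0, 1, 1))


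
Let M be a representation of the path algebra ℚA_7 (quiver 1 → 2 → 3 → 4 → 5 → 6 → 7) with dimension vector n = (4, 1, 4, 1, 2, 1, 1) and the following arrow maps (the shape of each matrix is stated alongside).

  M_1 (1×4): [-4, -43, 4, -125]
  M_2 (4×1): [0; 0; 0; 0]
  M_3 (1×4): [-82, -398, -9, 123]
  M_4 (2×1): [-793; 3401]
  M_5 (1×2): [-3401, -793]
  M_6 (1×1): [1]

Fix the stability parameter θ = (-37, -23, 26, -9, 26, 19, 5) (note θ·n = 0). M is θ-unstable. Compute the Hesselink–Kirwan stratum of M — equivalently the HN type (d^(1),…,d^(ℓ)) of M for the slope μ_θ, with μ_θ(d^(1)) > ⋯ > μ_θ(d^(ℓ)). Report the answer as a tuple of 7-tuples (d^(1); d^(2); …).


Barcode: M ≅ I[1,1]^3, I[1,2], I[3,3]^3, I[3,5], I[5,7]. HN layers by μ_θ (5 steps, strictly decreasing):
  μ^(1)=26; μ^(2)=50/3; μ^(3)=17/2; μ^(4)=-23; μ^(5)=-37

((0, 0, 3, 0, 1, 0, 0); (0, 0, 0, 0, 1, 1, 1); (0, 0, 1, 1, 0, 0, 0); (0, 1, 0, 0, 0, 0, 0); (4, 0, 0, 0, 0, 0, 0))


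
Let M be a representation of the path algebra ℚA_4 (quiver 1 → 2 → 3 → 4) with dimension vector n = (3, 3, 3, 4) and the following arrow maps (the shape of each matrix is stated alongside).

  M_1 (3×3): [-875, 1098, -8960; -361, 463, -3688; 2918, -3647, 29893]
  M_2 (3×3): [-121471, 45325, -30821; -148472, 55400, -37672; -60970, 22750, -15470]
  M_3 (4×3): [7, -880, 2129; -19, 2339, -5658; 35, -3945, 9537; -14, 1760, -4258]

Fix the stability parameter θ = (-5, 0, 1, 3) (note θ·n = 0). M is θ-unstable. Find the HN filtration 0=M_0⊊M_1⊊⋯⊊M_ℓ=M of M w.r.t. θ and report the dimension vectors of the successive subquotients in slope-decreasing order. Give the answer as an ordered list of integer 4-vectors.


Barcode: M ≅ I[1,2]^2, I[1,4], I[3,4]^2, I[4,4]. HN layers by μ_θ (4 steps, strictly decreasing):
  μ^(1)=3; μ^(2)=1; μ^(3)=0; μ^(4)=-5

((0, 0, 0, 4); (0, 0, 3, 0); (0, 3, 0, 0); (3, 0, 0, 0))


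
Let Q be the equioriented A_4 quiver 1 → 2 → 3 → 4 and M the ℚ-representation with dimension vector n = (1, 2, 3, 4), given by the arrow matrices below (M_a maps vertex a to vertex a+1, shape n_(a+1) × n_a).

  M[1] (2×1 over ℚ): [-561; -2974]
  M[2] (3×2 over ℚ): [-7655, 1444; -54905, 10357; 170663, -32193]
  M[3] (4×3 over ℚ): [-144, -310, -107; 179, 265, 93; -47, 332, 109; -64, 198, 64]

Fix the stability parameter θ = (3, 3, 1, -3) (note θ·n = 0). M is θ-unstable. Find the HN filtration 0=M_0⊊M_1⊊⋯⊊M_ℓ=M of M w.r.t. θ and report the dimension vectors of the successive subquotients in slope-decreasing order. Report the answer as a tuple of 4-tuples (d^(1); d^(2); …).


Barcode: M ≅ I[1,4], I[2,4], I[3,4], I[4,4]. HN layers by μ_θ (4 steps, strictly decreasing):
  μ^(1)=1; μ^(2)=1/3; μ^(3)=-1; μ^(4)=-3

((1, 1, 1, 1); (0, 1, 1, 1); (0, 0, 1, 1); (0, 0, 0, 1))


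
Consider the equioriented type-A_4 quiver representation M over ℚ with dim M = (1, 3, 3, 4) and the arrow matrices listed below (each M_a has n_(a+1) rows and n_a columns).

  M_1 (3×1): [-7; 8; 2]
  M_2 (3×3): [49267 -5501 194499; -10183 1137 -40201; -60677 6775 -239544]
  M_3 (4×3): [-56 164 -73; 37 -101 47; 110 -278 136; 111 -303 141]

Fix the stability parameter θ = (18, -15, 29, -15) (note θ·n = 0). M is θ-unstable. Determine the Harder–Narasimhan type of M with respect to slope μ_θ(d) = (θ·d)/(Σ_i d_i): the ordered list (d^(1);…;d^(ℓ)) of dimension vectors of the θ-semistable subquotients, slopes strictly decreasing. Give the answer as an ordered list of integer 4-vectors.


Barcode: M ≅ I[1,4], I[2,2], I[2,3], I[3,4], I[4,4]^2. HN layers by μ_θ (4 steps, strictly decreasing):
  μ^(1)=29; μ^(2)=7; μ^(3)=3/2; μ^(4)=-15

((0, 0, 1, 0); (0, 0, 2, 2); (1, 1, 0, 0); (0, 2, 0, 2))


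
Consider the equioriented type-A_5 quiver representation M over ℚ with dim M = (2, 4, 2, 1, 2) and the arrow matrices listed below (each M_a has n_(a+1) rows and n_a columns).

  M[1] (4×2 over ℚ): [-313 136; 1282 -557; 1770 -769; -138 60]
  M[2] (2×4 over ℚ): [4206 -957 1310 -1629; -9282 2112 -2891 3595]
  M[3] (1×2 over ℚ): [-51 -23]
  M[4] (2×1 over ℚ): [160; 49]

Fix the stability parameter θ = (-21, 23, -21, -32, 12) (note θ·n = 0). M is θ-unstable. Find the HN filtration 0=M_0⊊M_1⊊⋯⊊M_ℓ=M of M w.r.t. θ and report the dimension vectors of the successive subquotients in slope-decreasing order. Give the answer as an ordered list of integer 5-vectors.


Via rank(M_{q-1}∘⋯∘M_p): M ≅ I[1,2], I[1,5], I[2,2], I[2,3], I[5,5].
μ_θ-semistable layers: μ^(1)=23; μ^(2)=12; μ^(3)=1; μ^(4)=-10; μ^(5)=-21

((0, 2, 0, 0, 0); (0, 0, 0, 0, 2); (0, 1, 1, 0, 0); (0, 1, 1, 1, 0); (2, 0, 0, 0, 0))


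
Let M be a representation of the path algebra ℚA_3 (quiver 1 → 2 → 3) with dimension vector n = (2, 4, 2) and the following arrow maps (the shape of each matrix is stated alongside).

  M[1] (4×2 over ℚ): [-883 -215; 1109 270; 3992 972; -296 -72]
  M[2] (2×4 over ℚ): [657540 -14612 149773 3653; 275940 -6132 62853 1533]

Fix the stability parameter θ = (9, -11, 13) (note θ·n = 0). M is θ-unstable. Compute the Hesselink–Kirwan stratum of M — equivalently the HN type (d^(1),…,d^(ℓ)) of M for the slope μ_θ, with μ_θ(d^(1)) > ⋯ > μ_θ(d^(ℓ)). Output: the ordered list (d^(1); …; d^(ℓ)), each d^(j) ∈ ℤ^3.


Interval decomposition of M: I[1,2]^2, I[2,2], I[2,3], I[3,3].
HN type (ℓ=3): μ^(1)=13; μ^(2)=-1; μ^(3)=-11

((0, 0, 2); (2, 2, 0); (0, 2, 0))


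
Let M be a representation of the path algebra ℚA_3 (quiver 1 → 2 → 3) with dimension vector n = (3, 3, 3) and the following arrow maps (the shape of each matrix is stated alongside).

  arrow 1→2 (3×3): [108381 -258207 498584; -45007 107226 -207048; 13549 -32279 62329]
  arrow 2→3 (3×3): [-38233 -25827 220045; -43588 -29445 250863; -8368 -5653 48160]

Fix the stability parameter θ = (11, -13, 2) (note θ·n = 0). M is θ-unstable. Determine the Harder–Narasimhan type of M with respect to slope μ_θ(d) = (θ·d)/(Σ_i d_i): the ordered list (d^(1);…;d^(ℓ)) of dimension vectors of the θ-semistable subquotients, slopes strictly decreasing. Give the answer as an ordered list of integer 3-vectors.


Barcode: M ≅ I[1,3]^3. HN layers by μ_θ (2 steps, strictly decreasing):
  μ^(1)=2; μ^(2)=-1

((0, 0, 3); (3, 3, 0))


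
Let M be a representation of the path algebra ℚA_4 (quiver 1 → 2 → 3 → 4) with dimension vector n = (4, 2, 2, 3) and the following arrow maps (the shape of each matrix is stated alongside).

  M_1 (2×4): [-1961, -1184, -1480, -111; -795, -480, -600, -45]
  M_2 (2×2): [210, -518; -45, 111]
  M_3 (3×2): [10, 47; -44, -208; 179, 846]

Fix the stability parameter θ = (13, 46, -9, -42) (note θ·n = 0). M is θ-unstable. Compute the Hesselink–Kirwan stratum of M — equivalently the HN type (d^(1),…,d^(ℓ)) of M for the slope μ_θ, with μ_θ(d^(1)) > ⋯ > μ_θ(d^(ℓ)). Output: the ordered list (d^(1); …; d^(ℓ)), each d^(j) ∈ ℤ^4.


Interval decomposition of M: I[1,1]^3, I[1,2], I[2,4], I[3,4], I[4,4].
HN type (ℓ=5): μ^(1)=46; μ^(2)=13; μ^(3)=-5/3; μ^(4)=-51/2; μ^(5)=-42

((0, 1, 0, 0); (4, 0, 0, 0); (0, 1, 1, 1); (0, 0, 1, 1); (0, 0, 0, 1))


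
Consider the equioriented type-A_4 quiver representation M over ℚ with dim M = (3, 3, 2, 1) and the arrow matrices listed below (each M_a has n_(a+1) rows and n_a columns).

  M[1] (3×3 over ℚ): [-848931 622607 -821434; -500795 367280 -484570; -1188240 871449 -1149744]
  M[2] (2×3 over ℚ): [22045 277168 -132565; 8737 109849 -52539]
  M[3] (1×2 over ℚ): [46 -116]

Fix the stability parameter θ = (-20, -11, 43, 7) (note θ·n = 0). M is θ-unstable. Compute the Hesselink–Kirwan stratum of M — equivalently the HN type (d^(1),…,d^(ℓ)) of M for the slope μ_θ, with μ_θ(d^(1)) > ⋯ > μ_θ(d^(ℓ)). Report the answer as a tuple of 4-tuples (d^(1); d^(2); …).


Interval decomposition of M: I[1,1], I[1,2], I[1,4], I[2,3].
HN type (ℓ=4): μ^(1)=43; μ^(2)=25; μ^(3)=-11; μ^(4)=-20

((0, 0, 1, 0); (0, 0, 1, 1); (0, 3, 0, 0); (3, 0, 0, 0))


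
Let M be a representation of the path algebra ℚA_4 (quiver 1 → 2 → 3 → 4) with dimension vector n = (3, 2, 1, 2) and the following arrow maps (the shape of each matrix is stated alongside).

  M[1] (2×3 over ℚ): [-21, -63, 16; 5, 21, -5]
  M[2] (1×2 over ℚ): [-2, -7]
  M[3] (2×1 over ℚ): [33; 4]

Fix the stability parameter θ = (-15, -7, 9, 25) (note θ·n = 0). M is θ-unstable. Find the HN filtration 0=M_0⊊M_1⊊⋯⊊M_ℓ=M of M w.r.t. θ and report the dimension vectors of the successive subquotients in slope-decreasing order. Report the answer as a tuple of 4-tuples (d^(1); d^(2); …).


Via rank(M_{q-1}∘⋯∘M_p): M ≅ I[1,1], I[1,2], I[1,4], I[4,4].
μ_θ-semistable layers: μ^(1)=25; μ^(2)=9; μ^(3)=-7; μ^(4)=-15

((0, 0, 0, 2); (0, 0, 1, 0); (0, 2, 0, 0); (3, 0, 0, 0))


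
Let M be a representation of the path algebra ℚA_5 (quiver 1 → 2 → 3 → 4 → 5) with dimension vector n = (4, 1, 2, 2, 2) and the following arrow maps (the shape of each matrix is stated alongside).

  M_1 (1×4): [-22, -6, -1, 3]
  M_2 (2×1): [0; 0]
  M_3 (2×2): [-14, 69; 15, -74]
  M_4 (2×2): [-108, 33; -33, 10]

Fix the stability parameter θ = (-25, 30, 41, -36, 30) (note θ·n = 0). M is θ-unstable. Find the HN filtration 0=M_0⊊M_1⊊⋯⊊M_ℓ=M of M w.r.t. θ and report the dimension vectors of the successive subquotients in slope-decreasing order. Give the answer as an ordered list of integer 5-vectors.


Via rank(M_{q-1}∘⋯∘M_p): M ≅ I[1,1]^3, I[1,2], I[3,5]^2.
μ_θ-semistable layers: μ^(1)=30; μ^(2)=5/2; μ^(3)=-25

((0, 1, 0, 0, 2); (0, 0, 2, 2, 0); (4, 0, 0, 0, 0))


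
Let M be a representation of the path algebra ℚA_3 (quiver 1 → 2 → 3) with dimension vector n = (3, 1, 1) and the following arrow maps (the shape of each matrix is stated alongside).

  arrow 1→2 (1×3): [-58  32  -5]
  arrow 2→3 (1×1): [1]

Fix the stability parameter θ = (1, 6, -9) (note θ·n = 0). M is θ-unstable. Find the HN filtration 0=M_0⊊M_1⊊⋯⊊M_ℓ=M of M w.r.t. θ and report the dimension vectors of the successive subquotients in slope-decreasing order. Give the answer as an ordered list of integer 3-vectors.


Interval decomposition of M: I[1,1]^2, I[1,3].
HN type (ℓ=2): μ^(1)=1; μ^(2)=-2/3

((2, 0, 0); (1, 1, 1))


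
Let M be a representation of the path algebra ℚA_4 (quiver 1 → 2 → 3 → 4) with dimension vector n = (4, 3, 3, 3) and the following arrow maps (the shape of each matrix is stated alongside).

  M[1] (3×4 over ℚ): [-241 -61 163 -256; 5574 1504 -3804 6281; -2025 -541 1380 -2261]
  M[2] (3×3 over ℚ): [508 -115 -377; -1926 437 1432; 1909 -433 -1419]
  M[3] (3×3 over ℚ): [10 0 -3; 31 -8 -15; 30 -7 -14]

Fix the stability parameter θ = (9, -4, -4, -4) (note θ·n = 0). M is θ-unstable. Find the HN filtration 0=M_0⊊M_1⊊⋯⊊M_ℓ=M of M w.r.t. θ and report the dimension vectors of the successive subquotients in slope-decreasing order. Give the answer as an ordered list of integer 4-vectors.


Interval decomposition of M: I[1,1], I[1,4]^3.
HN type (ℓ=2): μ^(1)=9; μ^(2)=-3/4

((1, 0, 0, 0); (3, 3, 3, 3))


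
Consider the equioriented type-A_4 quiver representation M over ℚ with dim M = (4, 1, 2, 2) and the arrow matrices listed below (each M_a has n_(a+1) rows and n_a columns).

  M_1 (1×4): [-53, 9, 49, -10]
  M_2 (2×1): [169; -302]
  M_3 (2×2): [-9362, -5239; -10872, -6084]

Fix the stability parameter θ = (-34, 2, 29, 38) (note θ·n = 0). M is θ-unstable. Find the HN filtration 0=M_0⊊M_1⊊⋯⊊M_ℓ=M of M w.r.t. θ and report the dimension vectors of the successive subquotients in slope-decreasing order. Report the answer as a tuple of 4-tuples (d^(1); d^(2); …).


Barcode: M ≅ I[1,1]^3, I[1,3], I[3,4], I[4,4]. HN layers by μ_θ (4 steps, strictly decreasing):
  μ^(1)=38; μ^(2)=29; μ^(3)=2; μ^(4)=-34

((0, 0, 0, 2); (0, 0, 2, 0); (0, 1, 0, 0); (4, 0, 0, 0))


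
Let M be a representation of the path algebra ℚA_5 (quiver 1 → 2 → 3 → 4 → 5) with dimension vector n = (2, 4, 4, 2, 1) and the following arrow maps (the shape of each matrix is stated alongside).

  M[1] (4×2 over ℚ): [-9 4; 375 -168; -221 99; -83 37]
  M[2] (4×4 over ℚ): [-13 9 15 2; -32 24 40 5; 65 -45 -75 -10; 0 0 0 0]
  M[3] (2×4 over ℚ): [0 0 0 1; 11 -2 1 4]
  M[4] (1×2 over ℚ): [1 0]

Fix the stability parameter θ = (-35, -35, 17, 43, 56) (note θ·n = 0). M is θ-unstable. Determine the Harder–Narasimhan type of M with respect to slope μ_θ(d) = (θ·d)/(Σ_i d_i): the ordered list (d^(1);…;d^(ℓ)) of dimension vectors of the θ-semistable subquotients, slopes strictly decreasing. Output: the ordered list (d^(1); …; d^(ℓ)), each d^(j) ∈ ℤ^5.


Interval decomposition of M: I[1,2], I[1,3], I[2,2], I[2,4], I[3,3], I[3,5].
HN type (ℓ=4): μ^(1)=56; μ^(2)=43; μ^(3)=17; μ^(4)=-35

((0, 0, 0, 0, 1); (0, 0, 0, 2, 0); (0, 0, 4, 0, 0); (2, 4, 0, 0, 0))


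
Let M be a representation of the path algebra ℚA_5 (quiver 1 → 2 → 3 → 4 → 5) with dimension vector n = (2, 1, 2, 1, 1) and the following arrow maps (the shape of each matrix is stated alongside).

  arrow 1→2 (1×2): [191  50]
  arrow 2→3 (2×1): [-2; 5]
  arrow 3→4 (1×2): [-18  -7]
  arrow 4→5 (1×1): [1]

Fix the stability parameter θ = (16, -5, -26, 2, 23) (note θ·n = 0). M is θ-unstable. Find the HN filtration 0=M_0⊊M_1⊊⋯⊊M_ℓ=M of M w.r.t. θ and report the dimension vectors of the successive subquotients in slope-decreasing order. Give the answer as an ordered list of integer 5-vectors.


Interval decomposition of M: I[1,1], I[1,5], I[3,3].
HN type (ℓ=5): μ^(1)=23; μ^(2)=16; μ^(3)=2; μ^(4)=-5; μ^(5)=-26

((0, 0, 0, 0, 1); (1, 0, 0, 0, 0); (0, 0, 0, 1, 0); (1, 1, 1, 0, 0); (0, 0, 1, 0, 0))


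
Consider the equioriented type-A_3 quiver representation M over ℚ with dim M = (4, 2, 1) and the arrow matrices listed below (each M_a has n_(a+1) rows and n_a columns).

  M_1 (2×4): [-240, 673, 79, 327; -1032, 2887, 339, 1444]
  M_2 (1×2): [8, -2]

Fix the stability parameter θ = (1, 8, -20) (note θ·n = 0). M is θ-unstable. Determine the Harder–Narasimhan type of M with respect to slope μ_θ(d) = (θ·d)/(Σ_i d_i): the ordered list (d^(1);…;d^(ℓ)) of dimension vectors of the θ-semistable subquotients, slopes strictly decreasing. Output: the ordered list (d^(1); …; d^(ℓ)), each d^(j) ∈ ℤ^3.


Interval decomposition of M: I[1,1]^2, I[1,2], I[1,3].
HN type (ℓ=3): μ^(1)=8; μ^(2)=1; μ^(3)=-11/3

((0, 1, 0); (3, 0, 0); (1, 1, 1))


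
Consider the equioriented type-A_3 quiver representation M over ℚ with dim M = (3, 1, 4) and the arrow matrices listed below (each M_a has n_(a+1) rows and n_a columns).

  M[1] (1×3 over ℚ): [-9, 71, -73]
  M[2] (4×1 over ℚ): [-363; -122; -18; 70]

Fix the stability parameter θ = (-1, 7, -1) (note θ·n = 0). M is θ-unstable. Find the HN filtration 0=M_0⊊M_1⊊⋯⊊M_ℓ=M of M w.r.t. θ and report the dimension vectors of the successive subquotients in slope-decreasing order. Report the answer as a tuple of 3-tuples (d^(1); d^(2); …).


Via rank(M_{q-1}∘⋯∘M_p): M ≅ I[1,1]^2, I[1,3], I[3,3]^3.
μ_θ-semistable layers: μ^(1)=3; μ^(2)=-1

((0, 1, 1); (3, 0, 3))


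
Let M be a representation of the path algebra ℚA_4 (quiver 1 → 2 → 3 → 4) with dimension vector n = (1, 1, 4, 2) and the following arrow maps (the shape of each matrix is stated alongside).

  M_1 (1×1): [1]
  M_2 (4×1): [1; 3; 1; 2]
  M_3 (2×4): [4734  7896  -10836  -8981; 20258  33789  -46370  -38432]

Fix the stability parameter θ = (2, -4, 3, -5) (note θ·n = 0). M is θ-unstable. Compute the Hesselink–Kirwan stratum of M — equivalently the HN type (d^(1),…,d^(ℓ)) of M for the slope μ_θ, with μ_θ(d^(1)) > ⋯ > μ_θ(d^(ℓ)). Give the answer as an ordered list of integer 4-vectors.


Interval decomposition of M: I[1,4], I[3,3]^2, I[3,4].
HN type (ℓ=2): μ^(1)=3; μ^(2)=-1

((0, 0, 2, 0); (1, 1, 2, 2))


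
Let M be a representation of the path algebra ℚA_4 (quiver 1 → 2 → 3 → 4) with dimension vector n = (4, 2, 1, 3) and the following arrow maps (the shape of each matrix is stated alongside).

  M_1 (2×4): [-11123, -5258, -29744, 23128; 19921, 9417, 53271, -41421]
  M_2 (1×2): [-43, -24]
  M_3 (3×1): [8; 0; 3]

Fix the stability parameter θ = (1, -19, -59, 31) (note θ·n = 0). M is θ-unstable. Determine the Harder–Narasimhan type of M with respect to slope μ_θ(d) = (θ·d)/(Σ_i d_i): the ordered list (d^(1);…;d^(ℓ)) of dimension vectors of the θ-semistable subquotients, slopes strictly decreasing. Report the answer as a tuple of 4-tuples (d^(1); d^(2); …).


Via rank(M_{q-1}∘⋯∘M_p): M ≅ I[1,1]^2, I[1,2], I[1,4], I[4,4]^2.
μ_θ-semistable layers: μ^(1)=31; μ^(2)=1; μ^(3)=-9; μ^(4)=-77/3

((0, 0, 0, 3); (2, 0, 0, 0); (1, 1, 0, 0); (1, 1, 1, 0))


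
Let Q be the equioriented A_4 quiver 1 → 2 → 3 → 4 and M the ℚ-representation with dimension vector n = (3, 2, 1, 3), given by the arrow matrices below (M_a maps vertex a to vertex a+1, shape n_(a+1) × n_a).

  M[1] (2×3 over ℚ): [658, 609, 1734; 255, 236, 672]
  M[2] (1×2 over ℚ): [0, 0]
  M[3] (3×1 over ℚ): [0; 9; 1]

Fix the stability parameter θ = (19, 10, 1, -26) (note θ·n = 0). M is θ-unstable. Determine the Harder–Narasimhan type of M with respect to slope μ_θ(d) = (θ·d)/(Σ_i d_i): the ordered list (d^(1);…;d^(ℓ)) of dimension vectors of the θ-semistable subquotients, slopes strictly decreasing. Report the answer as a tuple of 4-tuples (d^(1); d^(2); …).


Via rank(M_{q-1}∘⋯∘M_p): M ≅ I[1,1], I[1,2]^2, I[3,4], I[4,4]^2.
μ_θ-semistable layers: μ^(1)=19; μ^(2)=29/2; μ^(3)=-25/2; μ^(4)=-26

((1, 0, 0, 0); (2, 2, 0, 0); (0, 0, 1, 1); (0, 0, 0, 2))


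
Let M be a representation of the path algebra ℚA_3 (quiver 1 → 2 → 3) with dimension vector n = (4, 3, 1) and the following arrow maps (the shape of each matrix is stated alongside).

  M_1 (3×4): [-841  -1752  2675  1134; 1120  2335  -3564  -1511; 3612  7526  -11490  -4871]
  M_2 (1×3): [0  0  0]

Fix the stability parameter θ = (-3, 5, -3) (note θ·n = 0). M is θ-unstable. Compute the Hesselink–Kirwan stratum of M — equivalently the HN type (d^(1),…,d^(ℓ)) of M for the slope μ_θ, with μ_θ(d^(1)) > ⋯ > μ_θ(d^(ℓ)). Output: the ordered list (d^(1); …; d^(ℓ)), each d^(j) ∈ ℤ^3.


Via rank(M_{q-1}∘⋯∘M_p): M ≅ I[1,1], I[1,2]^3, I[3,3].
μ_θ-semistable layers: μ^(1)=5; μ^(2)=-3

((0, 3, 0); (4, 0, 1))


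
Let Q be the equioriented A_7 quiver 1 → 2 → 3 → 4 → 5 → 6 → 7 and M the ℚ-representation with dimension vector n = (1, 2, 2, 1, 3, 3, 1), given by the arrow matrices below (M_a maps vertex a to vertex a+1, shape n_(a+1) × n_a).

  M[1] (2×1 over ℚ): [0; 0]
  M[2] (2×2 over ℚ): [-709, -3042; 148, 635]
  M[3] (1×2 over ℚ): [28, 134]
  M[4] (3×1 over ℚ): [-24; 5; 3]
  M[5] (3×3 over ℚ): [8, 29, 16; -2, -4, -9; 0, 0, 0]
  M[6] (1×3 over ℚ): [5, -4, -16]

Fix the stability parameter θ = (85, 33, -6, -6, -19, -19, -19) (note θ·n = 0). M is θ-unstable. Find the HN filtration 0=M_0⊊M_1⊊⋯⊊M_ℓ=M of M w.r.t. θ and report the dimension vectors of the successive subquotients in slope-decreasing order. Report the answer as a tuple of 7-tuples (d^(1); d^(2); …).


Interval decomposition of M: I[1,1], I[2,3], I[2,7], I[5,5], I[5,6], I[6,6].
HN type (ℓ=4): μ^(1)=85; μ^(2)=27/2; μ^(3)=-6; μ^(4)=-19

((1, 0, 0, 0, 0, 0, 0); (0, 1, 1, 0, 0, 0, 0); (0, 1, 1, 1, 1, 1, 1); (0, 0, 0, 0, 2, 2, 0))


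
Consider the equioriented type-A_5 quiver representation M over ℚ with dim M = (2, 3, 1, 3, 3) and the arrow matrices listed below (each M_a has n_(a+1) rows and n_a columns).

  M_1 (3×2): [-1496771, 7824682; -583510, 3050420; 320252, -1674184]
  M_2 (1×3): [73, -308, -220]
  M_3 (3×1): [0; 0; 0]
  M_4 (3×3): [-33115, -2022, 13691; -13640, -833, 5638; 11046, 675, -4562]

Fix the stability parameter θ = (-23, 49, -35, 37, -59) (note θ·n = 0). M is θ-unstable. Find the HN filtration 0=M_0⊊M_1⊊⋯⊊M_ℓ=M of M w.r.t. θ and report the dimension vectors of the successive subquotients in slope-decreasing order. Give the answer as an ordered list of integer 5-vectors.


Via rank(M_{q-1}∘⋯∘M_p): M ≅ I[1,1], I[1,3], I[2,2]^2, I[4,5]^3.
μ_θ-semistable layers: μ^(1)=49; μ^(2)=7; μ^(3)=-11; μ^(4)=-23

((0, 2, 0, 0, 0); (0, 1, 1, 0, 0); (0, 0, 0, 3, 3); (2, 0, 0, 0, 0))


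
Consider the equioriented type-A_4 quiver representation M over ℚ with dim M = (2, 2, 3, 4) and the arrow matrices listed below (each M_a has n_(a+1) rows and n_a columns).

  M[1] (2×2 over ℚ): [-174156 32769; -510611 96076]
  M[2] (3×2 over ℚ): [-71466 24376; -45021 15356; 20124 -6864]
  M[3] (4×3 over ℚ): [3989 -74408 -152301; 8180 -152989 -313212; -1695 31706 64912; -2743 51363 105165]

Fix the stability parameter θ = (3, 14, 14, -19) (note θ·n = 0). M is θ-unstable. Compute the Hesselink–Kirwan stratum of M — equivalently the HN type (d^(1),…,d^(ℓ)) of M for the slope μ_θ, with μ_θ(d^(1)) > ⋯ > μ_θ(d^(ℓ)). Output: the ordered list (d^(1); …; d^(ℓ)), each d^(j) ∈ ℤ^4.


Interval decomposition of M: I[1,2], I[1,4], I[3,4]^2, I[4,4].
HN type (ℓ=4): μ^(1)=14; μ^(2)=3; μ^(3)=-5/2; μ^(4)=-19

((0, 1, 0, 0); (2, 1, 1, 1); (0, 0, 2, 2); (0, 0, 0, 1))


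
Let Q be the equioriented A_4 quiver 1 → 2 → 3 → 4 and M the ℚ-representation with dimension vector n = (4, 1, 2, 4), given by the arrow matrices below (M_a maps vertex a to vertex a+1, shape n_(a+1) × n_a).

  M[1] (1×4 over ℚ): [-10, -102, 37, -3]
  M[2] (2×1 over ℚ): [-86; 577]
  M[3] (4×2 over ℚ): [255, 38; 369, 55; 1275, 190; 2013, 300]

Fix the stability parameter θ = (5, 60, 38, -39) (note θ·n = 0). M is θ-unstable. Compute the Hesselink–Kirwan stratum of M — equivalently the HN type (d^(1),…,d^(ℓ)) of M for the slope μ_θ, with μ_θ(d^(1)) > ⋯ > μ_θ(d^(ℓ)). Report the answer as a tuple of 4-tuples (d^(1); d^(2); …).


Barcode: M ≅ I[1,1]^3, I[1,4], I[3,4], I[4,4]^2. HN layers by μ_θ (4 steps, strictly decreasing):
  μ^(1)=59/3; μ^(2)=5; μ^(3)=-1/2; μ^(4)=-39

((0, 1, 1, 1); (4, 0, 0, 0); (0, 0, 1, 1); (0, 0, 0, 2))
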